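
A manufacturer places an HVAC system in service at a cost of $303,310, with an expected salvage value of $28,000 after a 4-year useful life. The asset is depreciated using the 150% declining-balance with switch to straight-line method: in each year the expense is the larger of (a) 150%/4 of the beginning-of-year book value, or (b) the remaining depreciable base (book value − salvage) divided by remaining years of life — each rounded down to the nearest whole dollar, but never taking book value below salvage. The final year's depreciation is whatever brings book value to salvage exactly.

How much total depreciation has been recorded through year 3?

Depreciable base = $303,310 − $28,000 = $275,310.
Year 1: DB = ⌊$303,310 × 150%/4⌋ = $113,741; SL = ⌊$275,310/4⌋ = $68,827 → take DB $113,741. Book value $189,569.
Year 2: DB = ⌊$189,569 × 150%/4⌋ = $71,088; SL = ⌊$161,569/3⌋ = $53,856 → take DB $71,088. Book value $118,481.
Year 3: DB = ⌊$118,481 × 150%/4⌋ = $44,430; SL = ⌊$90,481/2⌋ = $45,240 → take SL $45,240. Book value $73,241.
Accumulated through year 3 = $303,310 − $73,241 = $230,069.

$230,069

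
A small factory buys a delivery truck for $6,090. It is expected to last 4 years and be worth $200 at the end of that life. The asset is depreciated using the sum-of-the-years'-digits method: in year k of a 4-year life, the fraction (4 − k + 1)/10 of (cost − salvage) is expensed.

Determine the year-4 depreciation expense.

Depreciable base = $6,090 − $200 = $5,890.
Sum of the years' digits = 4+3+2+1 = 10.
Year 1: $5,890 × 4/10 = $2,356. Book value $3,734.
Year 2: $5,890 × 3/10 = $1,767. Book value $1,967.
Year 3: $5,890 × 2/10 = $1,178. Book value $789.
Year 4: $5,890 × 1/10 = $589. Book value $200.

$589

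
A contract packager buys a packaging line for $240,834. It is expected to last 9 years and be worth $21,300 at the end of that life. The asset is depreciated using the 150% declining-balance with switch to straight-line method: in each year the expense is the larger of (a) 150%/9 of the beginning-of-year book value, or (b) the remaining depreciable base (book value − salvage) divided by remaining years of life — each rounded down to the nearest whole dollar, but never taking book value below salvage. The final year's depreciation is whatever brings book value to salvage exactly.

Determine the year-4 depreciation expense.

Depreciable base = $240,834 − $21,300 = $219,534.
Year 1: DB = ⌊$240,834 × 150%/9⌋ = $40,139; SL = ⌊$219,534/9⌋ = $24,392 → take DB $40,139. Book value $200,695.
Year 2: DB = ⌊$200,695 × 150%/9⌋ = $33,449; SL = ⌊$179,395/8⌋ = $22,424 → take DB $33,449. Book value $167,246.
Year 3: DB = ⌊$167,246 × 150%/9⌋ = $27,874; SL = ⌊$145,946/7⌋ = $20,849 → take DB $27,874. Book value $139,372.
Year 4: DB = ⌊$139,372 × 150%/9⌋ = $23,228; SL = ⌊$118,072/6⌋ = $19,678 → take DB $23,228. Book value $116,144.

$23,228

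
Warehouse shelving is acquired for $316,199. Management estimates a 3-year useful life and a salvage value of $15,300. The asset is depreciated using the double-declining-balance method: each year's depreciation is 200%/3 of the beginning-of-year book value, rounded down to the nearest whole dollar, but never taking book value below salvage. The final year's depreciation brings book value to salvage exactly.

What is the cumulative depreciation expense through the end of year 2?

$281,065

Depreciable base = $316,199 − $15,300 = $300,899.
Year 1: ⌊$316,199 × 200%/3⌋ = $210,799. Book value $105,400.
Year 2: ⌊$105,400 × 200%/3⌋ = $70,266. Book value $35,134.
Accumulated through year 2 = $316,199 − $35,134 = $281,065.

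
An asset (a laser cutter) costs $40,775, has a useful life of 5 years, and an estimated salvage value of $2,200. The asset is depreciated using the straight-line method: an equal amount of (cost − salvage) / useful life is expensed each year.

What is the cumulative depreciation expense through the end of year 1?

$7,715

Depreciable base = $40,775 − $2,200 = $38,575.
Annual expense = $38,575 / 5 = $7,715.
End of year 1: book value $33,060.
Accumulated through year 1 = $40,775 − $33,060 = $7,715.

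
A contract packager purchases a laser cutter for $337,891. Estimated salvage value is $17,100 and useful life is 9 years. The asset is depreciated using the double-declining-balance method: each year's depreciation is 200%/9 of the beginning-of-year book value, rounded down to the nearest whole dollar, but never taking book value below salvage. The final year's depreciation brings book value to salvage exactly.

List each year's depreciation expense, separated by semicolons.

Depreciable base = $337,891 − $17,100 = $320,791.
Year 1: ⌊$337,891 × 200%/9⌋ = $75,086. Book value $262,805.
Year 2: ⌊$262,805 × 200%/9⌋ = $58,401. Book value $204,404.
Year 3: ⌊$204,404 × 200%/9⌋ = $45,423. Book value $158,981.
Year 4: ⌊$158,981 × 200%/9⌋ = $35,329. Book value $123,652.
Year 5: ⌊$123,652 × 200%/9⌋ = $27,478. Book value $96,174.
Year 6: ⌊$96,174 × 200%/9⌋ = $21,372. Book value $74,802.
Year 7: ⌊$74,802 × 200%/9⌋ = $16,622. Book value $58,180.
Year 8: ⌊$58,180 × 200%/9⌋ = $12,928. Book value $45,252.
Year 9 (final): $45,252 − $17,100 = $28,152. Book value $17,100.

$75,086; $58,401; $45,423; $35,329; $27,478; $21,372; $16,622; $12,928; $28,152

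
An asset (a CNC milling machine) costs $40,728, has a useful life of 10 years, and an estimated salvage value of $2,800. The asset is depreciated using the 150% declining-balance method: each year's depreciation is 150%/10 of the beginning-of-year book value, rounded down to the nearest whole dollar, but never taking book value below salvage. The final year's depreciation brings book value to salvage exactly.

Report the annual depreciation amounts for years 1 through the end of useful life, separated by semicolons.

$6,109; $5,192; $4,414; $3,751; $3,189; $2,710; $2,304; $1,958; $1,665; $6,636

Depreciable base = $40,728 − $2,800 = $37,928.
Year 1: ⌊$40,728 × 150%/10⌋ = $6,109. Book value $34,619.
Year 2: ⌊$34,619 × 150%/10⌋ = $5,192. Book value $29,427.
Year 3: ⌊$29,427 × 150%/10⌋ = $4,414. Book value $25,013.
Year 4: ⌊$25,013 × 150%/10⌋ = $3,751. Book value $21,262.
Year 5: ⌊$21,262 × 150%/10⌋ = $3,189. Book value $18,073.
Year 6: ⌊$18,073 × 150%/10⌋ = $2,710. Book value $15,363.
Year 7: ⌊$15,363 × 150%/10⌋ = $2,304. Book value $13,059.
Year 8: ⌊$13,059 × 150%/10⌋ = $1,958. Book value $11,101.
Year 9: ⌊$11,101 × 150%/10⌋ = $1,665. Book value $9,436.
Year 10 (final): $9,436 − $2,800 = $6,636. Book value $2,800.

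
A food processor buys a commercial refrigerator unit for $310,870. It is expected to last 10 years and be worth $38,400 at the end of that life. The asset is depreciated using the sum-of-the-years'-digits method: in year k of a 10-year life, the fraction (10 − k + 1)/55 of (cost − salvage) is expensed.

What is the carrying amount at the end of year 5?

Depreciable base = $310,870 − $38,400 = $272,470.
Sum of the years' digits = 10+9+8+7+6+5+4+3+2+1 = 55.
Year 1: $272,470 × 10/55 = $49,540. Book value $261,330.
Year 2: $272,470 × 9/55 = $44,586. Book value $216,744.
Year 3: $272,470 × 8/55 = $39,632. Book value $177,112.
Year 4: $272,470 × 7/55 = $34,678. Book value $142,434.
Year 5: $272,470 × 6/55 = $29,724. Book value $112,710.

$112,710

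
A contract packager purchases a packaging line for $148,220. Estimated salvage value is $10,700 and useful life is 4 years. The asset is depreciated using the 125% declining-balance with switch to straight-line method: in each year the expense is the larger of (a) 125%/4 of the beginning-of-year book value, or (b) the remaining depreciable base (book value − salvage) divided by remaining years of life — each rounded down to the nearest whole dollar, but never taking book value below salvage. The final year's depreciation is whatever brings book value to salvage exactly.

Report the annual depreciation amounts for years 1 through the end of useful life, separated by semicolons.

$46,318; $31,844; $29,679; $29,679

Depreciable base = $148,220 − $10,700 = $137,520.
Year 1: DB = ⌊$148,220 × 125%/4⌋ = $46,318; SL = ⌊$137,520/4⌋ = $34,380 → take DB $46,318. Book value $101,902.
Year 2: DB = ⌊$101,902 × 125%/4⌋ = $31,844; SL = ⌊$91,202/3⌋ = $30,400 → take DB $31,844. Book value $70,058.
Year 3: DB = ⌊$70,058 × 125%/4⌋ = $21,893; SL = ⌊$59,358/2⌋ = $29,679 → take SL $29,679. Book value $40,379.
Year 4 (final): $40,379 − $10,700 = $29,679. Book value $10,700.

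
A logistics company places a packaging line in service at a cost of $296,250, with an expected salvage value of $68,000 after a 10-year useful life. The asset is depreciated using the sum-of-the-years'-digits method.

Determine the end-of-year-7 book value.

Depreciable base = $296,250 − $68,000 = $228,250.
Sum of the years' digits = 10+9+8+7+6+5+4+3+2+1 = 55.
Year 1: $228,250 × 10/55 = $41,500. Book value $254,750.
Year 2: $228,250 × 9/55 = $37,350. Book value $217,400.
Year 3: $228,250 × 8/55 = $33,200. Book value $184,200.
Year 4: $228,250 × 7/55 = $29,050. Book value $155,150.
Year 5: $228,250 × 6/55 = $24,900. Book value $130,250.
Year 6: $228,250 × 5/55 = $20,750. Book value $109,500.
Year 7: $228,250 × 4/55 = $16,600. Book value $92,900.

$92,900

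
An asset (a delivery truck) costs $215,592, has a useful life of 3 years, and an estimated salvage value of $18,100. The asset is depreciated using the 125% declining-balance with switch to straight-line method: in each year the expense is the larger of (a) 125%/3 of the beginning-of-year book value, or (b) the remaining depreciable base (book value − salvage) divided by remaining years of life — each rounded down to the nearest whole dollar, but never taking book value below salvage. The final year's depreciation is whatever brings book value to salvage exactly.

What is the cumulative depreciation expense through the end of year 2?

Depreciable base = $215,592 − $18,100 = $197,492.
Year 1: DB = ⌊$215,592 × 125%/3⌋ = $89,830; SL = ⌊$197,492/3⌋ = $65,830 → take DB $89,830. Book value $125,762.
Year 2: DB = ⌊$125,762 × 125%/3⌋ = $52,400; SL = ⌊$107,662/2⌋ = $53,831 → take SL $53,831. Book value $71,931.
Accumulated through year 2 = $215,592 − $71,931 = $143,661.

$143,661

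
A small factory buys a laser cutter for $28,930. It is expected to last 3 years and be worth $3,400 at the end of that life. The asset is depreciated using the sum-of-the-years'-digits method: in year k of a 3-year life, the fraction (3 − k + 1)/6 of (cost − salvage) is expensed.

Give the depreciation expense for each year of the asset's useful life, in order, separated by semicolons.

Depreciable base = $28,930 − $3,400 = $25,530.
Sum of the years' digits = 3+2+1 = 6.
Year 1: $25,530 × 3/6 = $12,765. Book value $16,165.
Year 2: $25,530 × 2/6 = $8,510. Book value $7,655.
Year 3: $25,530 × 1/6 = $4,255. Book value $3,400.

$12,765; $8,510; $4,255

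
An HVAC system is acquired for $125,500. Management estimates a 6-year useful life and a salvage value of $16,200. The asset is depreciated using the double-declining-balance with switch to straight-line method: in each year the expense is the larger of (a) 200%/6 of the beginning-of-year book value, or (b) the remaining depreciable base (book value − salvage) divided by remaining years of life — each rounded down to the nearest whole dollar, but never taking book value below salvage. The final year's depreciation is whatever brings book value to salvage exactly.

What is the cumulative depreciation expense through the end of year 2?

$69,722

Depreciable base = $125,500 − $16,200 = $109,300.
Year 1: DB = ⌊$125,500 × 200%/6⌋ = $41,833; SL = ⌊$109,300/6⌋ = $18,216 → take DB $41,833. Book value $83,667.
Year 2: DB = ⌊$83,667 × 200%/6⌋ = $27,889; SL = ⌊$67,467/5⌋ = $13,493 → take DB $27,889. Book value $55,778.
Accumulated through year 2 = $125,500 − $55,778 = $69,722.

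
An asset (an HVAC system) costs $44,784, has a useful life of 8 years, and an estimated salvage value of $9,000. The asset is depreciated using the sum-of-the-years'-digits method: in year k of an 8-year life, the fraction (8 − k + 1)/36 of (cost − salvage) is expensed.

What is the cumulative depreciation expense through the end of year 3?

$20,874

Depreciable base = $44,784 − $9,000 = $35,784.
Sum of the years' digits = 8+7+6+5+4+3+2+1 = 36.
Year 1: $35,784 × 8/36 = $7,952. Book value $36,832.
Year 2: $35,784 × 7/36 = $6,958. Book value $29,874.
Year 3: $35,784 × 6/36 = $5,964. Book value $23,910.
Accumulated through year 3 = $44,784 − $23,910 = $20,874.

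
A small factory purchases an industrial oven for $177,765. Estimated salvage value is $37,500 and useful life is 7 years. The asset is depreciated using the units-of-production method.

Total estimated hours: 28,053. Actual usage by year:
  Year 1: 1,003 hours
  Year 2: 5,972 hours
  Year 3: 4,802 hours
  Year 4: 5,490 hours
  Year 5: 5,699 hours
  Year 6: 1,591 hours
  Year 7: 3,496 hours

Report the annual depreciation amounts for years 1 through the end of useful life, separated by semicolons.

$5,015; $29,860; $24,010; $27,450; $28,495; $7,955; $17,480

Depreciable base = $177,765 − $37,500 = $140,265.
Rate = $140,265 / 28,053 hours = $5 per hour.
Year 1: 1,003 × $5 = $5,015. Book value $172,750.
Year 2: 5,972 × $5 = $29,860. Book value $142,890.
Year 3: 4,802 × $5 = $24,010. Book value $118,880.
Year 4: 5,490 × $5 = $27,450. Book value $91,430.
Year 5: 5,699 × $5 = $28,495. Book value $62,935.
Year 6: 1,591 × $5 = $7,955. Book value $54,980.
Year 7: 3,496 × $5 = $17,480. Book value $37,500.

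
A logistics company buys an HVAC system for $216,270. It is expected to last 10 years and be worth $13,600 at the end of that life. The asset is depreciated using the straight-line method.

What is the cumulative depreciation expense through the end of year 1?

$20,267

Depreciable base = $216,270 − $13,600 = $202,670.
Annual expense = $202,670 / 10 = $20,267.
End of year 1: book value $196,003.
Accumulated through year 1 = $216,270 − $196,003 = $20,267.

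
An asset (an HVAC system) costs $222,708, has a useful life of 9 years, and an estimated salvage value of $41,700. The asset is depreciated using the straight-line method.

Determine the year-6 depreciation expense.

Depreciable base = $222,708 − $41,700 = $181,008.
Annual expense = $181,008 / 9 = $20,112.

$20,112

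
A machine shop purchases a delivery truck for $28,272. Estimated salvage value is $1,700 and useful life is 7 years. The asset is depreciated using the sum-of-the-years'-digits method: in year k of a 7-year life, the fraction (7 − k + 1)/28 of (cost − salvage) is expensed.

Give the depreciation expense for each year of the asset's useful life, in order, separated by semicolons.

Depreciable base = $28,272 − $1,700 = $26,572.
Sum of the years' digits = 7+6+5+4+3+2+1 = 28.
Year 1: $26,572 × 7/28 = $6,643. Book value $21,629.
Year 2: $26,572 × 6/28 = $5,694. Book value $15,935.
Year 3: $26,572 × 5/28 = $4,745. Book value $11,190.
Year 4: $26,572 × 4/28 = $3,796. Book value $7,394.
Year 5: $26,572 × 3/28 = $2,847. Book value $4,547.
Year 6: $26,572 × 2/28 = $1,898. Book value $2,649.
Year 7: $26,572 × 1/28 = $949. Book value $1,700.

$6,643; $5,694; $4,745; $3,796; $2,847; $1,898; $949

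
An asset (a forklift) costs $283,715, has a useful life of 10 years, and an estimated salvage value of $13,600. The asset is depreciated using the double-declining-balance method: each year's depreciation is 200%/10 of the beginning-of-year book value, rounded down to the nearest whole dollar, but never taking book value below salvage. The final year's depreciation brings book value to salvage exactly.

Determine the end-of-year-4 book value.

Depreciable base = $283,715 − $13,600 = $270,115.
Year 1: ⌊$283,715 × 200%/10⌋ = $56,743. Book value $226,972.
Year 2: ⌊$226,972 × 200%/10⌋ = $45,394. Book value $181,578.
Year 3: ⌊$181,578 × 200%/10⌋ = $36,315. Book value $145,263.
Year 4: ⌊$145,263 × 200%/10⌋ = $29,052. Book value $116,211.

$116,211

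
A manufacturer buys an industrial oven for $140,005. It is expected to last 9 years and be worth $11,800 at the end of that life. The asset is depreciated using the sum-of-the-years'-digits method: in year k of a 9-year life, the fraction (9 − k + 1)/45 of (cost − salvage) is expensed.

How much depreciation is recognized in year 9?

Depreciable base = $140,005 − $11,800 = $128,205.
Sum of the years' digits = 9+8+7+6+5+4+3+2+1 = 45.
Year 1: $128,205 × 9/45 = $25,641. Book value $114,364.
Year 2: $128,205 × 8/45 = $22,792. Book value $91,572.
Year 3: $128,205 × 7/45 = $19,943. Book value $71,629.
Year 4: $128,205 × 6/45 = $17,094. Book value $54,535.
Year 5: $128,205 × 5/45 = $14,245. Book value $40,290.
Year 6: $128,205 × 4/45 = $11,396. Book value $28,894.
Year 7: $128,205 × 3/45 = $8,547. Book value $20,347.
Year 8: $128,205 × 2/45 = $5,698. Book value $14,649.
Year 9: $128,205 × 1/45 = $2,849. Book value $11,800.

$2,849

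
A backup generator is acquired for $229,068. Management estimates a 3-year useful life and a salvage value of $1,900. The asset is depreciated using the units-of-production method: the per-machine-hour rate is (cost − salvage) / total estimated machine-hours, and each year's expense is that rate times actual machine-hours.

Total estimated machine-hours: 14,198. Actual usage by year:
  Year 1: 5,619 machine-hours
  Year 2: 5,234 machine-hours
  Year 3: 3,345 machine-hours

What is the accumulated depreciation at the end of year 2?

$173,648

Depreciable base = $229,068 − $1,900 = $227,168.
Rate = $227,168 / 14,198 machine-hours = $16 per machine-hour.
Year 1: 5,619 × $16 = $89,904. Book value $139,164.
Year 2: 5,234 × $16 = $83,744. Book value $55,420.
Accumulated through year 2 = $229,068 − $55,420 = $173,648.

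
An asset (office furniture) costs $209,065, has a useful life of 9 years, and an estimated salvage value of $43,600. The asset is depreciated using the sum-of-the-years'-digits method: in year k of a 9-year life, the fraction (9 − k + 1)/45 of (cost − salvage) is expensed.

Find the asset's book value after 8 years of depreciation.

Depreciable base = $209,065 − $43,600 = $165,465.
Sum of the years' digits = 9+8+7+6+5+4+3+2+1 = 45.
Year 1: $165,465 × 9/45 = $33,093. Book value $175,972.
Year 2: $165,465 × 8/45 = $29,416. Book value $146,556.
Year 3: $165,465 × 7/45 = $25,739. Book value $120,817.
Year 4: $165,465 × 6/45 = $22,062. Book value $98,755.
Year 5: $165,465 × 5/45 = $18,385. Book value $80,370.
Year 6: $165,465 × 4/45 = $14,708. Book value $65,662.
Year 7: $165,465 × 3/45 = $11,031. Book value $54,631.
Year 8: $165,465 × 2/45 = $7,354. Book value $47,277.

$47,277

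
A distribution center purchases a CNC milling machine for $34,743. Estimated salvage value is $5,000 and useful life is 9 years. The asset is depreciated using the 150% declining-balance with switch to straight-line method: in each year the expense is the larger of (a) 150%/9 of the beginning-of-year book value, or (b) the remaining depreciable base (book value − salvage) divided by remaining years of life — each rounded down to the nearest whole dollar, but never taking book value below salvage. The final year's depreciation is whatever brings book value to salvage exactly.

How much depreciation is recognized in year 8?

Depreciable base = $34,743 − $5,000 = $29,743.
Year 1: DB = ⌊$34,743 × 150%/9⌋ = $5,790; SL = ⌊$29,743/9⌋ = $3,304 → take DB $5,790. Book value $28,953.
Year 2: DB = ⌊$28,953 × 150%/9⌋ = $4,825; SL = ⌊$23,953/8⌋ = $2,994 → take DB $4,825. Book value $24,128.
Year 3: DB = ⌊$24,128 × 150%/9⌋ = $4,021; SL = ⌊$19,128/7⌋ = $2,732 → take DB $4,021. Book value $20,107.
Year 4: DB = ⌊$20,107 × 150%/9⌋ = $3,351; SL = ⌊$15,107/6⌋ = $2,517 → take DB $3,351. Book value $16,756.
Year 5: DB = ⌊$16,756 × 150%/9⌋ = $2,792; SL = ⌊$11,756/5⌋ = $2,351 → take DB $2,792. Book value $13,964.
Year 6: DB = ⌊$13,964 × 150%/9⌋ = $2,327; SL = ⌊$8,964/4⌋ = $2,241 → take DB $2,327. Book value $11,637.
Year 7: DB = ⌊$11,637 × 150%/9⌋ = $1,939; SL = ⌊$6,637/3⌋ = $2,212 → take SL $2,212. Book value $9,425.
Year 8: DB = ⌊$9,425 × 150%/9⌋ = $1,570; SL = ⌊$4,425/2⌋ = $2,212 → take SL $2,212. Book value $7,213.

$2,212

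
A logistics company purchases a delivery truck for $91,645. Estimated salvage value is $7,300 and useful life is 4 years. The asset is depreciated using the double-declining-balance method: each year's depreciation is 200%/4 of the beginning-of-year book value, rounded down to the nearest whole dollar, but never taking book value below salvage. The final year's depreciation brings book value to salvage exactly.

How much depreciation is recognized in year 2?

Depreciable base = $91,645 − $7,300 = $84,345.
Year 1: ⌊$91,645 × 200%/4⌋ = $45,822. Book value $45,823.
Year 2: ⌊$45,823 × 200%/4⌋ = $22,911. Book value $22,912.

$22,911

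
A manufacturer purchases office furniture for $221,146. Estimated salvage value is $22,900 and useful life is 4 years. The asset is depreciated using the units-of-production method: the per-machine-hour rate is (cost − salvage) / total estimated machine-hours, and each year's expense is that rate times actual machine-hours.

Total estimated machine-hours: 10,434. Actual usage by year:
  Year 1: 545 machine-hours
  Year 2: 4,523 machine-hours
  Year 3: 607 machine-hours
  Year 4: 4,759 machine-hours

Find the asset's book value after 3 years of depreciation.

Depreciable base = $221,146 − $22,900 = $198,246.
Rate = $198,246 / 10,434 machine-hours = $19 per machine-hour.
Year 1: 545 × $19 = $10,355. Book value $210,791.
Year 2: 4,523 × $19 = $85,937. Book value $124,854.
Year 3: 607 × $19 = $11,533. Book value $113,321.

$113,321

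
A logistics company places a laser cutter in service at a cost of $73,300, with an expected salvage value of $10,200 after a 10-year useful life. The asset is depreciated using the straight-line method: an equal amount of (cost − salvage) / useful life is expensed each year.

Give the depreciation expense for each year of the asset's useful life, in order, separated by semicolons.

$6,310; $6,310; $6,310; $6,310; $6,310; $6,310; $6,310; $6,310; $6,310; $6,310

Depreciable base = $73,300 − $10,200 = $63,100.
Annual expense = $63,100 / 10 = $6,310.
End of year 1: book value $66,990.
End of year 2: book value $60,680.
End of year 3: book value $54,370.
End of year 4: book value $48,060.
End of year 5: book value $41,750.
End of year 6: book value $35,440.
End of year 7: book value $29,130.
End of year 8: book value $22,820.
End of year 9: book value $16,510.
End of year 10: book value $10,200.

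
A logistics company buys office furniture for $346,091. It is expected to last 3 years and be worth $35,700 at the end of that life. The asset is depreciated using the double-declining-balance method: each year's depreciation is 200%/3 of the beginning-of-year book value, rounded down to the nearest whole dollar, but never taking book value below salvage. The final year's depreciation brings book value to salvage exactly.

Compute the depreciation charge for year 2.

Depreciable base = $346,091 − $35,700 = $310,391.
Year 1: ⌊$346,091 × 200%/3⌋ = $230,727. Book value $115,364.
Year 2: ⌊$115,364 × 200%/3⌋ = $76,909. Book value $38,455.

$76,909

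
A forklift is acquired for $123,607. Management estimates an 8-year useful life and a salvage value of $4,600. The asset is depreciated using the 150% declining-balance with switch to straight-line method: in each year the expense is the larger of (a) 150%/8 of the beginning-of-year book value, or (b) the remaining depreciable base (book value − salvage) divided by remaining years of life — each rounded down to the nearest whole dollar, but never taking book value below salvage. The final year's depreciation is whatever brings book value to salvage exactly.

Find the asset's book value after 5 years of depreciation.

$41,553

Depreciable base = $123,607 − $4,600 = $119,007.
Year 1: DB = ⌊$123,607 × 150%/8⌋ = $23,176; SL = ⌊$119,007/8⌋ = $14,875 → take DB $23,176. Book value $100,431.
Year 2: DB = ⌊$100,431 × 150%/8⌋ = $18,830; SL = ⌊$95,831/7⌋ = $13,690 → take DB $18,830. Book value $81,601.
Year 3: DB = ⌊$81,601 × 150%/8⌋ = $15,300; SL = ⌊$77,001/6⌋ = $12,833 → take DB $15,300. Book value $66,301.
Year 4: DB = ⌊$66,301 × 150%/8⌋ = $12,431; SL = ⌊$61,701/5⌋ = $12,340 → take DB $12,431. Book value $53,870.
Year 5: DB = ⌊$53,870 × 150%/8⌋ = $10,100; SL = ⌊$49,270/4⌋ = $12,317 → take SL $12,317. Book value $41,553.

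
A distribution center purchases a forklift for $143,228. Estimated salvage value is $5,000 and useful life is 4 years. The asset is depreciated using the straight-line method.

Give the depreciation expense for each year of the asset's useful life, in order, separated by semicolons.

Depreciable base = $143,228 − $5,000 = $138,228.
Annual expense = $138,228 / 4 = $34,557.
End of year 1: book value $108,671.
End of year 2: book value $74,114.
End of year 3: book value $39,557.
End of year 4: book value $5,000.

$34,557; $34,557; $34,557; $34,557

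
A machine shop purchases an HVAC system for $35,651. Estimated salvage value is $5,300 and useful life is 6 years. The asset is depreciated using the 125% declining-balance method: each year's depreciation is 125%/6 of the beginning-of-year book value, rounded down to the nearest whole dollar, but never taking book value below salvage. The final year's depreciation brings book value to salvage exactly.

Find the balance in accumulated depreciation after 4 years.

Depreciable base = $35,651 − $5,300 = $30,351.
Year 1: ⌊$35,651 × 125%/6⌋ = $7,427. Book value $28,224.
Year 2: ⌊$28,224 × 125%/6⌋ = $5,880. Book value $22,344.
Year 3: ⌊$22,344 × 125%/6⌋ = $4,655. Book value $17,689.
Year 4: ⌊$17,689 × 125%/6⌋ = $3,685. Book value $14,004.
Accumulated through year 4 = $35,651 − $14,004 = $21,647.

$21,647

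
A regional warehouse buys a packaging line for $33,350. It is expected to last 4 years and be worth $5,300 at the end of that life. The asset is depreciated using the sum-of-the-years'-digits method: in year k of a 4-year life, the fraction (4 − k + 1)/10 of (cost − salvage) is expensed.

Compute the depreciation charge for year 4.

Depreciable base = $33,350 − $5,300 = $28,050.
Sum of the years' digits = 4+3+2+1 = 10.
Year 1: $28,050 × 4/10 = $11,220. Book value $22,130.
Year 2: $28,050 × 3/10 = $8,415. Book value $13,715.
Year 3: $28,050 × 2/10 = $5,610. Book value $8,105.
Year 4: $28,050 × 1/10 = $2,805. Book value $5,300.

$2,805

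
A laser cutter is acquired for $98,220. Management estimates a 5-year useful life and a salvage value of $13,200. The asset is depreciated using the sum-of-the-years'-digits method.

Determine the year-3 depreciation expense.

Depreciable base = $98,220 − $13,200 = $85,020.
Sum of the years' digits = 5+4+3+2+1 = 15.
Year 1: $85,020 × 5/15 = $28,340. Book value $69,880.
Year 2: $85,020 × 4/15 = $22,672. Book value $47,208.
Year 3: $85,020 × 3/15 = $17,004. Book value $30,204.

$17,004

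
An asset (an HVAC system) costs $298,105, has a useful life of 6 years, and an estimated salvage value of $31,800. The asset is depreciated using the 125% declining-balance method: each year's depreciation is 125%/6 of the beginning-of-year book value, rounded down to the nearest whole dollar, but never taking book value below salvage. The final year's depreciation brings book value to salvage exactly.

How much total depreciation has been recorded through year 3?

Depreciable base = $298,105 − $31,800 = $266,305.
Year 1: ⌊$298,105 × 125%/6⌋ = $62,105. Book value $236,000.
Year 2: ⌊$236,000 × 125%/6⌋ = $49,166. Book value $186,834.
Year 3: ⌊$186,834 × 125%/6⌋ = $38,923. Book value $147,911.
Accumulated through year 3 = $298,105 − $147,911 = $150,194.

$150,194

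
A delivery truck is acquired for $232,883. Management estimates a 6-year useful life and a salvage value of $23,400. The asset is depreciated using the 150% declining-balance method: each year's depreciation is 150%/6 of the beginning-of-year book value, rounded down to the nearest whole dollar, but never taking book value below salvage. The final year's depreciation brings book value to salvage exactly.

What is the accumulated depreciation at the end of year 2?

$101,885

Depreciable base = $232,883 − $23,400 = $209,483.
Year 1: ⌊$232,883 × 150%/6⌋ = $58,220. Book value $174,663.
Year 2: ⌊$174,663 × 150%/6⌋ = $43,665. Book value $130,998.
Accumulated through year 2 = $232,883 − $130,998 = $101,885.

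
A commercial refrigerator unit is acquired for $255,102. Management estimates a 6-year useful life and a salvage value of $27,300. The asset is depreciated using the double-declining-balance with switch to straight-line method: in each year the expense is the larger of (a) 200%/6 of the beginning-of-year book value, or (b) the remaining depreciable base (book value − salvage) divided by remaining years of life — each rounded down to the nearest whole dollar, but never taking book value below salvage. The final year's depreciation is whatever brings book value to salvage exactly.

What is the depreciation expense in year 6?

$6,294

Depreciable base = $255,102 − $27,300 = $227,802.
Year 1: DB = ⌊$255,102 × 200%/6⌋ = $85,034; SL = ⌊$227,802/6⌋ = $37,967 → take DB $85,034. Book value $170,068.
Year 2: DB = ⌊$170,068 × 200%/6⌋ = $56,689; SL = ⌊$142,768/5⌋ = $28,553 → take DB $56,689. Book value $113,379.
Year 3: DB = ⌊$113,379 × 200%/6⌋ = $37,793; SL = ⌊$86,079/4⌋ = $21,519 → take DB $37,793. Book value $75,586.
Year 4: DB = ⌊$75,586 × 200%/6⌋ = $25,195; SL = ⌊$48,286/3⌋ = $16,095 → take DB $25,195. Book value $50,391.
Year 5: DB = ⌊$50,391 × 200%/6⌋ = $16,797; SL = ⌊$23,091/2⌋ = $11,545 → take DB $16,797. Book value $33,594.
Year 6 (final): $33,594 − $27,300 = $6,294. Book value $27,300.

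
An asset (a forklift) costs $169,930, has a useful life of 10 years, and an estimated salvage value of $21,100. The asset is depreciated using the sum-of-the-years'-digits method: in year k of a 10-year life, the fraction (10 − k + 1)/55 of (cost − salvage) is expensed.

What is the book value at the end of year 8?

Depreciable base = $169,930 − $21,100 = $148,830.
Sum of the years' digits = 10+9+8+7+6+5+4+3+2+1 = 55.
Year 1: $148,830 × 10/55 = $27,060. Book value $142,870.
Year 2: $148,830 × 9/55 = $24,354. Book value $118,516.
Year 3: $148,830 × 8/55 = $21,648. Book value $96,868.
Year 4: $148,830 × 7/55 = $18,942. Book value $77,926.
Year 5: $148,830 × 6/55 = $16,236. Book value $61,690.
Year 6: $148,830 × 5/55 = $13,530. Book value $48,160.
Year 7: $148,830 × 4/55 = $10,824. Book value $37,336.
Year 8: $148,830 × 3/55 = $8,118. Book value $29,218.

$29,218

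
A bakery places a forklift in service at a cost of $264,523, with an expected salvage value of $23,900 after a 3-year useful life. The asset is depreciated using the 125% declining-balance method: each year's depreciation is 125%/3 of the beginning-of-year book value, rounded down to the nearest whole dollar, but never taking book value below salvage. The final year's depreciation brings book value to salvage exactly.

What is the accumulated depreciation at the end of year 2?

Depreciable base = $264,523 − $23,900 = $240,623.
Year 1: ⌊$264,523 × 125%/3⌋ = $110,217. Book value $154,306.
Year 2: ⌊$154,306 × 125%/3⌋ = $64,294. Book value $90,012.
Accumulated through year 2 = $264,523 − $90,012 = $174,511.

$174,511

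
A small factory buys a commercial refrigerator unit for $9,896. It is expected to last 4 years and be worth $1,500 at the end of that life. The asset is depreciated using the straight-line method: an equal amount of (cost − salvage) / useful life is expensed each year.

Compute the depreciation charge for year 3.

Depreciable base = $9,896 − $1,500 = $8,396.
Annual expense = $8,396 / 4 = $2,099.

$2,099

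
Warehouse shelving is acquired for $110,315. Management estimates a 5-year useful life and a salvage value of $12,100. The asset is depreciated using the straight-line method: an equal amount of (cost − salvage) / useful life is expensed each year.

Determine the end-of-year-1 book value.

$90,672

Depreciable base = $110,315 − $12,100 = $98,215.
Annual expense = $98,215 / 5 = $19,643.
End of year 1: book value $90,672.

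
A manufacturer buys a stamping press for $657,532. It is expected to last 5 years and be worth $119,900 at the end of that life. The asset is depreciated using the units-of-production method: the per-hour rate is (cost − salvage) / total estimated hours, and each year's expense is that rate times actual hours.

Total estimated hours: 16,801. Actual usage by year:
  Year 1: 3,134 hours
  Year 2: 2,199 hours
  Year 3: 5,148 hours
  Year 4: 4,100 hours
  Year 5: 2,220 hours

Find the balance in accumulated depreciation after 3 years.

Depreciable base = $657,532 − $119,900 = $537,632.
Rate = $537,632 / 16,801 hours = $32 per hour.
Year 1: 3,134 × $32 = $100,288. Book value $557,244.
Year 2: 2,199 × $32 = $70,368. Book value $486,876.
Year 3: 5,148 × $32 = $164,736. Book value $322,140.
Accumulated through year 3 = $657,532 − $322,140 = $335,392.

$335,392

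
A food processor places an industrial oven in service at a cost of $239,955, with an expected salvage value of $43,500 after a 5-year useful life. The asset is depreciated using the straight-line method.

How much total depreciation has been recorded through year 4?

Depreciable base = $239,955 − $43,500 = $196,455.
Annual expense = $196,455 / 5 = $39,291.
End of year 1: book value $200,664.
End of year 2: book value $161,373.
End of year 3: book value $122,082.
End of year 4: book value $82,791.
Accumulated through year 4 = $239,955 − $82,791 = $157,164.

$157,164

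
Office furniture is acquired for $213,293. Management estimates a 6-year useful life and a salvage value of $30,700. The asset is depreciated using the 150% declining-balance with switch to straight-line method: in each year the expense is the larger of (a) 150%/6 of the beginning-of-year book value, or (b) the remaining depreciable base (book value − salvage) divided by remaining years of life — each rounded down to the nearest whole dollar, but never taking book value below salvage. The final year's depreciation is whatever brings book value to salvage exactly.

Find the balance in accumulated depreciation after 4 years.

$145,805

Depreciable base = $213,293 − $30,700 = $182,593.
Year 1: DB = ⌊$213,293 × 150%/6⌋ = $53,323; SL = ⌊$182,593/6⌋ = $30,432 → take DB $53,323. Book value $159,970.
Year 2: DB = ⌊$159,970 × 150%/6⌋ = $39,992; SL = ⌊$129,270/5⌋ = $25,854 → take DB $39,992. Book value $119,978.
Year 3: DB = ⌊$119,978 × 150%/6⌋ = $29,994; SL = ⌊$89,278/4⌋ = $22,319 → take DB $29,994. Book value $89,984.
Year 4: DB = ⌊$89,984 × 150%/6⌋ = $22,496; SL = ⌊$59,284/3⌋ = $19,761 → take DB $22,496. Book value $67,488.
Accumulated through year 4 = $213,293 − $67,488 = $145,805.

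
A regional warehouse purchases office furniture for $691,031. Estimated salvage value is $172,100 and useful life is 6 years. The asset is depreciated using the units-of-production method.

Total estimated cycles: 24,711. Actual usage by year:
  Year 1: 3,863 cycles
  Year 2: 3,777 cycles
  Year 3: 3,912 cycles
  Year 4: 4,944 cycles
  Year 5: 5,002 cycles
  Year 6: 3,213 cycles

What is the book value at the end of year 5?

Depreciable base = $691,031 − $172,100 = $518,931.
Rate = $518,931 / 24,711 cycles = $21 per cycle.
Year 1: 3,863 × $21 = $81,123. Book value $609,908.
Year 2: 3,777 × $21 = $79,317. Book value $530,591.
Year 3: 3,912 × $21 = $82,152. Book value $448,439.
Year 4: 4,944 × $21 = $103,824. Book value $344,615.
Year 5: 5,002 × $21 = $105,042. Book value $239,573.

$239,573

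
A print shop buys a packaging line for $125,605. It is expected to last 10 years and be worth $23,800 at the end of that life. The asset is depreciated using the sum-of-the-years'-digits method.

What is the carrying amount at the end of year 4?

Depreciable base = $125,605 − $23,800 = $101,805.
Sum of the years' digits = 10+9+8+7+6+5+4+3+2+1 = 55.
Year 1: $101,805 × 10/55 = $18,510. Book value $107,095.
Year 2: $101,805 × 9/55 = $16,659. Book value $90,436.
Year 3: $101,805 × 8/55 = $14,808. Book value $75,628.
Year 4: $101,805 × 7/55 = $12,957. Book value $62,671.

$62,671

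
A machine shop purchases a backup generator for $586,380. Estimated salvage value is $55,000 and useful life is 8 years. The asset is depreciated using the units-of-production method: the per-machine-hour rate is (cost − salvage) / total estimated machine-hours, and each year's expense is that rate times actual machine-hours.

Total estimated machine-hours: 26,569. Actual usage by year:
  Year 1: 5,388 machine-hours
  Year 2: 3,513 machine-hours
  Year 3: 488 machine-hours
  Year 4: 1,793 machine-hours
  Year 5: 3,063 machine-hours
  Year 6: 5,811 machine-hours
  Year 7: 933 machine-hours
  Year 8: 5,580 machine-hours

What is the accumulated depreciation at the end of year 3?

Depreciable base = $586,380 − $55,000 = $531,380.
Rate = $531,380 / 26,569 machine-hours = $20 per machine-hour.
Year 1: 5,388 × $20 = $107,760. Book value $478,620.
Year 2: 3,513 × $20 = $70,260. Book value $408,360.
Year 3: 488 × $20 = $9,760. Book value $398,600.
Accumulated through year 3 = $586,380 − $398,600 = $187,780.

$187,780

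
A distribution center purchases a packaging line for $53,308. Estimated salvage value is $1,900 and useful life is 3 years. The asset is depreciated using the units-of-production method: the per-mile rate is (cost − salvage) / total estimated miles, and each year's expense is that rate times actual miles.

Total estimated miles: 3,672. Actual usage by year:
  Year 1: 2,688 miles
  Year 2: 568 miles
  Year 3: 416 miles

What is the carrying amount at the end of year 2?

Depreciable base = $53,308 − $1,900 = $51,408.
Rate = $51,408 / 3,672 miles = $14 per mile.
Year 1: 2,688 × $14 = $37,632. Book value $15,676.
Year 2: 568 × $14 = $7,952. Book value $7,724.

$7,724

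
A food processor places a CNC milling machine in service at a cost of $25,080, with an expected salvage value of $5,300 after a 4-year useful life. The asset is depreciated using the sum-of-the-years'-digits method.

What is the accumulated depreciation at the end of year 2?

$13,846

Depreciable base = $25,080 − $5,300 = $19,780.
Sum of the years' digits = 4+3+2+1 = 10.
Year 1: $19,780 × 4/10 = $7,912. Book value $17,168.
Year 2: $19,780 × 3/10 = $5,934. Book value $11,234.
Accumulated through year 2 = $25,080 − $11,234 = $13,846.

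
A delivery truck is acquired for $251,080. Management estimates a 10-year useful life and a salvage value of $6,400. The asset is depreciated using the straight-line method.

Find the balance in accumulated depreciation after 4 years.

Depreciable base = $251,080 − $6,400 = $244,680.
Annual expense = $244,680 / 10 = $24,468.
End of year 1: book value $226,612.
End of year 2: book value $202,144.
End of year 3: book value $177,676.
End of year 4: book value $153,208.
Accumulated through year 4 = $251,080 − $153,208 = $97,872.

$97,872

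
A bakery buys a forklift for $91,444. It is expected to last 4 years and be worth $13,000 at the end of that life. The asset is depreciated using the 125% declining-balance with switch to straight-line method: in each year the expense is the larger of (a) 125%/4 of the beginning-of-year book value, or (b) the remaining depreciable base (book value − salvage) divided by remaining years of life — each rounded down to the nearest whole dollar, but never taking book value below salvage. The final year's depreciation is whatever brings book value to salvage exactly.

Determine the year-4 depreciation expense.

Depreciable base = $91,444 − $13,000 = $78,444.
Year 1: DB = ⌊$91,444 × 125%/4⌋ = $28,576; SL = ⌊$78,444/4⌋ = $19,611 → take DB $28,576. Book value $62,868.
Year 2: DB = ⌊$62,868 × 125%/4⌋ = $19,646; SL = ⌊$49,868/3⌋ = $16,622 → take DB $19,646. Book value $43,222.
Year 3: DB = ⌊$43,222 × 125%/4⌋ = $13,506; SL = ⌊$30,222/2⌋ = $15,111 → take SL $15,111. Book value $28,111.
Year 4 (final): $28,111 − $13,000 = $15,111. Book value $13,000.

$15,111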